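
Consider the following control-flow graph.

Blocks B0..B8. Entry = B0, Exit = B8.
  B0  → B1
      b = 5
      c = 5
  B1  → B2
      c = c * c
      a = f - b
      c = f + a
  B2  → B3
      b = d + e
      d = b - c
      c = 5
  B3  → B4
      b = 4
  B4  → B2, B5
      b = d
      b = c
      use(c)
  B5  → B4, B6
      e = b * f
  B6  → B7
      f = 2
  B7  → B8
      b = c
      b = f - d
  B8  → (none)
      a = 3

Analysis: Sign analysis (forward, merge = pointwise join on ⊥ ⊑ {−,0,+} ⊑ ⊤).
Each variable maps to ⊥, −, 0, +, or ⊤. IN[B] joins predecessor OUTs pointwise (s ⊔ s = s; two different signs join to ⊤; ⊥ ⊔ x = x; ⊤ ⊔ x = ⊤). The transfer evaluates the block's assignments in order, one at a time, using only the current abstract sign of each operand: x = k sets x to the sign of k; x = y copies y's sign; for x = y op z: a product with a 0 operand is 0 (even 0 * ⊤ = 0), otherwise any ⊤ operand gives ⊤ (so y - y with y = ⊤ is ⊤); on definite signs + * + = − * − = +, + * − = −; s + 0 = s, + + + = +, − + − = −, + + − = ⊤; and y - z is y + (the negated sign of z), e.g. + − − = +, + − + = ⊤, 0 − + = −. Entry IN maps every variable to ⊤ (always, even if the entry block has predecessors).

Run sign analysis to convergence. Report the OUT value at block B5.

Fixpoint table:
  B0:  IN=(all ⊤)  OUT={b:+, c:+; rest ⊤}
  B1:  IN={b:+, c:+; rest ⊤}  OUT={b:+; rest ⊤}
  B2:  IN={b:+; rest ⊤}  OUT={c:+; rest ⊤}
  B3:  IN={c:+; rest ⊤}  OUT={b:+, c:+; rest ⊤}
  B4:  IN={b:+, c:+; rest ⊤}  OUT={b:+, c:+; rest ⊤}
  B5:  IN={b:+, c:+; rest ⊤}  OUT={b:+, c:+; rest ⊤}
  B6:  IN={b:+, c:+; rest ⊤}  OUT={b:+, c:+, f:+; rest ⊤}
  B7:  IN={b:+, c:+, f:+; rest ⊤}  OUT={c:+, f:+; rest ⊤}
  B8:  IN={c:+, f:+; rest ⊤}  OUT={a:+, c:+, f:+; rest ⊤}

Merge at B5: IN[B5] = OUT[B4] = {a: ⊤, b: +, c: +, d: ⊤, e: ⊤, f: ⊤}
Applying B5's transfer function to that IN value gives OUT[B5] (row B5 above).

Answer: {a: ⊤, b: +, c: +, d: ⊤, e: ⊤, f: ⊤}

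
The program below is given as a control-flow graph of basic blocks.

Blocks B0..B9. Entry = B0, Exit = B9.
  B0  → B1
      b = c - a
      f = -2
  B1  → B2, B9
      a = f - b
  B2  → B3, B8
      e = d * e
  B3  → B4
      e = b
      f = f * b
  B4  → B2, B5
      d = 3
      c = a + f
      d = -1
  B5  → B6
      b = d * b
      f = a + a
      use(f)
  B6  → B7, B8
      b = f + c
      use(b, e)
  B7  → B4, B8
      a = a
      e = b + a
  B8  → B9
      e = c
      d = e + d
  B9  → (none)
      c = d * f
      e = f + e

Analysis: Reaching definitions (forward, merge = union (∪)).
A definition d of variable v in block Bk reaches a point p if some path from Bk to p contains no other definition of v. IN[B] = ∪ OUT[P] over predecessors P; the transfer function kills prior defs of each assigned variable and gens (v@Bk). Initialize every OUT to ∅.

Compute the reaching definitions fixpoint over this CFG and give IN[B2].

Per-block solution:
  B0:  IN={}  OUT={b@B0, f@B0}
  B1:  IN={b@B0, f@B0}  OUT={a@B1, b@B0, f@B0}
  B2:  IN={a@B1, a@B7, b@B0, b@B6, c@B4, d@B4, e@B3, e@B7, f@B0, f@B3, f@B5}  OUT={a@B1, a@B7, b@B0, b@B6, c@B4, d@B4, e@B2, f@B0, f@B3, f@B5}
  B3:  IN={a@B1, a@B7, b@B0, b@B6, c@B4, d@B4, e@B2, f@B0, f@B3, f@B5}  OUT={a@B1, a@B7, b@B0, b@B6, c@B4, d@B4, e@B3, f@B3}
  B4:  IN={a@B1, a@B7, b@B0, b@B6, c@B4, d@B4, e@B3, e@B7, f@B3, f@B5}  OUT={a@B1, a@B7, b@B0, b@B6, c@B4, d@B4, e@B3, e@B7, f@B3, f@B5}
  B5:  IN={a@B1, a@B7, b@B0, b@B6, c@B4, d@B4, e@B3, e@B7, f@B3, f@B5}  OUT={a@B1, a@B7, b@B5, c@B4, d@B4, e@B3, e@B7, f@B5}
  B6:  IN={a@B1, a@B7, b@B5, c@B4, d@B4, e@B3, e@B7, f@B5}  OUT={a@B1, a@B7, b@B6, c@B4, d@B4, e@B3, e@B7, f@B5}
  B7:  IN={a@B1, a@B7, b@B6, c@B4, d@B4, e@B3, e@B7, f@B5}  OUT={a@B7, b@B6, c@B4, d@B4, e@B7, f@B5}
  B8:  IN={a@B1, a@B7, b@B0, b@B6, c@B4, d@B4, e@B2, e@B3, e@B7, f@B0, f@B3, f@B5}  OUT={a@B1, a@B7, b@B0, b@B6, c@B4, d@B8, e@B8, f@B0, f@B3, f@B5}
  B9:  IN={a@B1, a@B7, b@B0, b@B6, c@B4, d@B8, e@B8, f@B0, f@B3, f@B5}  OUT={a@B1, a@B7, b@B0, b@B6, c@B9, d@B8, e@B9, f@B0, f@B3, f@B5}

Merge at B2: IN[B2] = OUT[B1] ⊔ OUT[B4] = {a@B1, a@B7, b@B0, b@B6, c@B4, d@B4, e@B3, e@B7, f@B0, f@B3, f@B5}

Answer: {a@B1, a@B7, b@B0, b@B6, c@B4, d@B4, e@B3, e@B7, f@B0, f@B3, f@B5}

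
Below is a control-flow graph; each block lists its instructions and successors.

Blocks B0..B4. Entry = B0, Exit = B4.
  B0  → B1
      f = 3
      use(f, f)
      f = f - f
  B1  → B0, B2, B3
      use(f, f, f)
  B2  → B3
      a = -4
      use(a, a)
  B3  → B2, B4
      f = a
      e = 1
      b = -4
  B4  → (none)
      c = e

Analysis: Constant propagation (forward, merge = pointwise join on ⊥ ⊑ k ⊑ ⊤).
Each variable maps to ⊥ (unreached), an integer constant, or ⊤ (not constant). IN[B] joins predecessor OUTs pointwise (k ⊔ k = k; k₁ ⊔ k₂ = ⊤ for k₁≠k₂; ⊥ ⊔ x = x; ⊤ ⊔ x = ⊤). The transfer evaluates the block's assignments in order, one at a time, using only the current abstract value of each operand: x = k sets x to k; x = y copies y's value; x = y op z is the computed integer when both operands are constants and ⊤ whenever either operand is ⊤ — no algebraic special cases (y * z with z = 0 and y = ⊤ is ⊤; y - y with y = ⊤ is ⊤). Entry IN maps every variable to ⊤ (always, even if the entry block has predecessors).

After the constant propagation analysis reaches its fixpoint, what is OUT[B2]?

Fixpoint table:
  B0:   IN=(all ⊤)   OUT={f:0; rest ⊤}
  B1:   IN={f:0; rest ⊤}   OUT={f:0; rest ⊤}
  B2:   IN=(all ⊤)   OUT={a:-4; rest ⊤}
  B3:   IN=(all ⊤)   OUT={b:-4, e:1; rest ⊤}
  B4:   IN={b:-4, e:1; rest ⊤}   OUT={b:-4, c:1, e:1; rest ⊤}

Merge at B2: IN[B2] = OUT[B1] ⊔ OUT[B3] = {a: ⊤, b: ⊤, c: ⊤, d: ⊤, e: ⊤, f: ⊤}
Applying B2's transfer function to that IN value gives OUT[B2] (row B2 above).

Answer: {a: -4, b: ⊤, c: ⊤, d: ⊤, e: ⊤, f: ⊤}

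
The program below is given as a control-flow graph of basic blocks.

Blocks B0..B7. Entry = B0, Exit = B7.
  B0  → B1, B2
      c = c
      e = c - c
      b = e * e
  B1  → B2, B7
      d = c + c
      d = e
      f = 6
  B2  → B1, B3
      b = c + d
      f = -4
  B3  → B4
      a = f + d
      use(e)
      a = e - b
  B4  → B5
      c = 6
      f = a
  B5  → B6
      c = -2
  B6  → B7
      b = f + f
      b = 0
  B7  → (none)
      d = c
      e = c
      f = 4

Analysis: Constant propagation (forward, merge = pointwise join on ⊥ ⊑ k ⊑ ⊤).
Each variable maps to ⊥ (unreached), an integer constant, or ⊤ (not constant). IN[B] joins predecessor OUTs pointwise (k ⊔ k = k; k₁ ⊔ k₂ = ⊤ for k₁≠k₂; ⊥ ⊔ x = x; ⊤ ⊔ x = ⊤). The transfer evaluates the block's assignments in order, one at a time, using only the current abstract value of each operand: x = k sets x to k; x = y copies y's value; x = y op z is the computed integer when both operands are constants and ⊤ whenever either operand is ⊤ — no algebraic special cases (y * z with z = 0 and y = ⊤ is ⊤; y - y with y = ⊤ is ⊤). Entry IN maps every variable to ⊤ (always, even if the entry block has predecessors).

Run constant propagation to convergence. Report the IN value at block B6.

Answer: {a: ⊤, b: ⊤, c: -2, d: ⊤, e: ⊤, f: ⊤}

Derivation:
Per-block solution:
  B0: | IN=(all ⊤) | OUT=(all ⊤)
  B1: | IN=(all ⊤) | OUT={f:6; rest ⊤}
  B2: | IN=(all ⊤) | OUT={f:-4; rest ⊤}
  B3: | IN={f:-4; rest ⊤} | OUT={f:-4; rest ⊤}
  B4: | IN={f:-4; rest ⊤} | OUT={c:6; rest ⊤}
  B5: | IN={c:6; rest ⊤} | OUT={c:-2; rest ⊤}
  B6: | IN={c:-2; rest ⊤} | OUT={b:0, c:-2; rest ⊤}
  B7: | IN=(all ⊤) | OUT={f:4; rest ⊤}

Merge at B6: IN[B6] = OUT[B5] = {a: ⊤, b: ⊤, c: -2, d: ⊤, e: ⊤, f: ⊤}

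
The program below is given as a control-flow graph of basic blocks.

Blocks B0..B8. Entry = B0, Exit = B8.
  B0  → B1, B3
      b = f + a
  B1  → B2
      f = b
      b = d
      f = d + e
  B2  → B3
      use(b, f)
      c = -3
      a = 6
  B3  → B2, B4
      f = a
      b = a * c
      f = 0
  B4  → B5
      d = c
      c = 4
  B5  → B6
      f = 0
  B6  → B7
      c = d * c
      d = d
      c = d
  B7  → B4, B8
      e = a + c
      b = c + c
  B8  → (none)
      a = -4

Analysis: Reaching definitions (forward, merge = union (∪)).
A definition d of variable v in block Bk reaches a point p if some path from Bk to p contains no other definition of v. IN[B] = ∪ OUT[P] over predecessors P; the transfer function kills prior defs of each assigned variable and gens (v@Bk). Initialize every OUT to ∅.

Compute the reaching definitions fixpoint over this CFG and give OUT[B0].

Fixpoint table:
  B0: | IN={} | OUT={b@B0}
  B1: | IN={b@B0} | OUT={b@B1, f@B1}
  B2: | IN={a@B2, b@B1, b@B3, c@B2, f@B1, f@B3} | OUT={a@B2, b@B1, b@B3, c@B2, f@B1, f@B3}
  B3: | IN={a@B2, b@B0, b@B1, b@B3, c@B2, f@B1, f@B3} | OUT={a@B2, b@B3, c@B2, f@B3}
  B4: | IN={a@B2, b@B3, b@B7, c@B2, c@B6, d@B6, e@B7, f@B3, f@B5} | OUT={a@B2, b@B3, b@B7, c@B4, d@B4, e@B7, f@B3, f@B5}
  B5: | IN={a@B2, b@B3, b@B7, c@B4, d@B4, e@B7, f@B3, f@B5} | OUT={a@B2, b@B3, b@B7, c@B4, d@B4, e@B7, f@B5}
  B6: | IN={a@B2, b@B3, b@B7, c@B4, d@B4, e@B7, f@B5} | OUT={a@B2, b@B3, b@B7, c@B6, d@B6, e@B7, f@B5}
  B7: | IN={a@B2, b@B3, b@B7, c@B6, d@B6, e@B7, f@B5} | OUT={a@B2, b@B7, c@B6, d@B6, e@B7, f@B5}
  B8: | IN={a@B2, b@B7, c@B6, d@B6, e@B7, f@B5} | OUT={a@B8, b@B7, c@B6, d@B6, e@B7, f@B5}

B0 is the boundary node: IN[B0] = {}
Applying B0's transfer function to that IN value gives OUT[B0] (row B0 above).

Answer: {b@B0}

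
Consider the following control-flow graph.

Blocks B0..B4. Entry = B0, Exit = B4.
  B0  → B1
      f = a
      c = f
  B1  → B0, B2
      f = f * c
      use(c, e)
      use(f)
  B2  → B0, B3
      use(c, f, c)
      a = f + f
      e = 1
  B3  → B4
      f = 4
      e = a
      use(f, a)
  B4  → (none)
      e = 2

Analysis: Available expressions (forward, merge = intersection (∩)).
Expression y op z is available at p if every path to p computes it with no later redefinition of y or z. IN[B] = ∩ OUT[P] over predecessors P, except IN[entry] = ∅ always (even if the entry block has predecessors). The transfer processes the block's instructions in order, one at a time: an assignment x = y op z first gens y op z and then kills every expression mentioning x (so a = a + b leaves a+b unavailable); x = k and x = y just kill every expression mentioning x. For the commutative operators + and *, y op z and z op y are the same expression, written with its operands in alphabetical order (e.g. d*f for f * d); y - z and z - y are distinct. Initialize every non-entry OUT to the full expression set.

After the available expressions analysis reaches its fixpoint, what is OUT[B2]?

Converged values:
  B0:  IN={}  OUT={}
  B1:  IN={}  OUT={}
  B2:  IN={}  OUT={f+f}
  B3:  IN={f+f}  OUT={}
  B4:  IN={}  OUT={}

Merge at B2: IN[B2] = OUT[B1] = {}
Applying B2's transfer function to that IN value gives OUT[B2] (row B2 above).

Answer: {f+f}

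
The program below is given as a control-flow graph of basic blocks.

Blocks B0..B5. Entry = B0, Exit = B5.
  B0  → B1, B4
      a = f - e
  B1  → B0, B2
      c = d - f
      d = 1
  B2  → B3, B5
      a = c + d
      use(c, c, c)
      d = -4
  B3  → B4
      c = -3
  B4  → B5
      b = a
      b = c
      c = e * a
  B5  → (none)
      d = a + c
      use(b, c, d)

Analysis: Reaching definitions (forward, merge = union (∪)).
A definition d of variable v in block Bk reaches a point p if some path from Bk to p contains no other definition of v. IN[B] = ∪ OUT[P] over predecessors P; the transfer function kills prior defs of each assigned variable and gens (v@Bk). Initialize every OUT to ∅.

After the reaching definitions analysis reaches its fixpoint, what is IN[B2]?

Answer: {a@B0, c@B1, d@B1}

Derivation:
Per-block solution:
  B0:  IN={a@B0, c@B1, d@B1}  OUT={a@B0, c@B1, d@B1}
  B1:  IN={a@B0, c@B1, d@B1}  OUT={a@B0, c@B1, d@B1}
  B2:  IN={a@B0, c@B1, d@B1}  OUT={a@B2, c@B1, d@B2}
  B3:  IN={a@B2, c@B1, d@B2}  OUT={a@B2, c@B3, d@B2}
  B4:  IN={a@B0, a@B2, c@B1, c@B3, d@B1, d@B2}  OUT={a@B0, a@B2, b@B4, c@B4, d@B1, d@B2}
  B5:  IN={a@B0, a@B2, b@B4, c@B1, c@B4, d@B1, d@B2}  OUT={a@B0, a@B2, b@B4, c@B1, c@B4, d@B5}

Merge at B2: IN[B2] = OUT[B1] = {a@B0, c@B1, d@B1}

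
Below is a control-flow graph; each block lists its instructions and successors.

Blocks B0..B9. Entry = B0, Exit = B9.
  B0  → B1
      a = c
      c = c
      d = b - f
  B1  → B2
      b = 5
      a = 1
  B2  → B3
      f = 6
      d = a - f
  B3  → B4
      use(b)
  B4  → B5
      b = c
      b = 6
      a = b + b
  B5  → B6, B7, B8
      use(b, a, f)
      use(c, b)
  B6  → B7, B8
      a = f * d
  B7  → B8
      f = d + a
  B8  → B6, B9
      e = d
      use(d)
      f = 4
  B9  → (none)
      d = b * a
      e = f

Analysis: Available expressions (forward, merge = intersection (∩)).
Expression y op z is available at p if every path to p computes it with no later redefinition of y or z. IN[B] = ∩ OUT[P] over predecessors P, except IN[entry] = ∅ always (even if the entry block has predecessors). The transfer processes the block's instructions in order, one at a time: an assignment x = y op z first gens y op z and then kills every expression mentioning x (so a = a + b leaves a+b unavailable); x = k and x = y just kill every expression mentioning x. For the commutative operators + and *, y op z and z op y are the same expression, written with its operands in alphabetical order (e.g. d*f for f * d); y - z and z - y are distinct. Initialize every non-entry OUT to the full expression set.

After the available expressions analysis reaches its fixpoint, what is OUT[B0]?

Converged values:
  B0:  IN={}  OUT={b-f}
  B1:  IN={b-f}  OUT={}
  B2:  IN={}  OUT={a-f}
  B3:  IN={a-f}  OUT={a-f}
  B4:  IN={a-f}  OUT={b+b}
  B5:  IN={b+b}  OUT={b+b}
  B6:  IN={b+b}  OUT={b+b, d*f}
  B7:  IN={b+b}  OUT={a+d, b+b}
  B8:  IN={b+b}  OUT={b+b}
  B9:  IN={b+b}  OUT={a*b, b+b}

B0 is the boundary node: IN[B0] = {}
Applying B0's transfer function to that IN value gives OUT[B0] (row B0 above).

Answer: {b-f}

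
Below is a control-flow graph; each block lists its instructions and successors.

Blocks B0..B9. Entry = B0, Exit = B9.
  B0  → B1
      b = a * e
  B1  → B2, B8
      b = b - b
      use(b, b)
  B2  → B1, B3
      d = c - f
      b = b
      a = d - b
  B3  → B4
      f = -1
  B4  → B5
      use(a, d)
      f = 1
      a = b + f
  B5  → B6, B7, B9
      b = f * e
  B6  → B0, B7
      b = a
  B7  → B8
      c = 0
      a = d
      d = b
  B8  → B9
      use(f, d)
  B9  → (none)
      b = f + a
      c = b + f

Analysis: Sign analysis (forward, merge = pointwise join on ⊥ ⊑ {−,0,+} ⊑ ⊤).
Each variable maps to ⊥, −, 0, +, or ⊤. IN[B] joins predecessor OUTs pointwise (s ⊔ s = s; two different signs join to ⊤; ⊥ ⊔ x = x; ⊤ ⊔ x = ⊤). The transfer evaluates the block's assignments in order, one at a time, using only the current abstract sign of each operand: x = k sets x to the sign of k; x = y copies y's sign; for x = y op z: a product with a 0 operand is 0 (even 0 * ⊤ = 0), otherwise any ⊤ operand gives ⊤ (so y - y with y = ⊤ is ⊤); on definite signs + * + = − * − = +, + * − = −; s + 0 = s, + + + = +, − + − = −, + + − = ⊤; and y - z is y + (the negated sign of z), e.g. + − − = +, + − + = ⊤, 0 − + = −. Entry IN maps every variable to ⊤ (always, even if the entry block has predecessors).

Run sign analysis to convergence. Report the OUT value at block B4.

Fixpoint table:
  B0:  IN=(all ⊤)  OUT=(all ⊤)
  B1:  IN=(all ⊤)  OUT=(all ⊤)
  B2:  IN=(all ⊤)  OUT=(all ⊤)
  B3:  IN=(all ⊤)  OUT={f:-; rest ⊤}
  B4:  IN={f:-; rest ⊤}  OUT={f:+; rest ⊤}
  B5:  IN={f:+; rest ⊤}  OUT={f:+; rest ⊤}
  B6:  IN={f:+; rest ⊤}  OUT={f:+; rest ⊤}
  B7:  IN={f:+; rest ⊤}  OUT={c:0, f:+; rest ⊤}
  B8:  IN=(all ⊤)  OUT=(all ⊤)
  B9:  IN=(all ⊤)  OUT=(all ⊤)

Merge at B4: IN[B4] = OUT[B3] = {a: ⊤, b: ⊤, c: ⊤, d: ⊤, e: ⊤, f: -}
Applying B4's transfer function to that IN value gives OUT[B4] (row B4 above).

Answer: {a: ⊤, b: ⊤, c: ⊤, d: ⊤, e: ⊤, f: +}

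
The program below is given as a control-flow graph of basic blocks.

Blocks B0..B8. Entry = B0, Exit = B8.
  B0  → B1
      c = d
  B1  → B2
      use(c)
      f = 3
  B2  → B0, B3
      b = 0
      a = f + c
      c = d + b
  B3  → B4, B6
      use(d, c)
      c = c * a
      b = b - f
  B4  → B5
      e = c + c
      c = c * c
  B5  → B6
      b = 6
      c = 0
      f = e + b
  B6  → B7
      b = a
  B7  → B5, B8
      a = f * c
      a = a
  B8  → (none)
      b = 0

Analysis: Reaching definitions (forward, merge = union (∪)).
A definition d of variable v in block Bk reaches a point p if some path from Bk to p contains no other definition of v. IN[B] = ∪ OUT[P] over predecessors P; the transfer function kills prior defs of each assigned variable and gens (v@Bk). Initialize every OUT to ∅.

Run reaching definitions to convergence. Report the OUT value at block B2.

Per-block solution:
  B0: | IN={a@B2, b@B2, c@B2, f@B1} | OUT={a@B2, b@B2, c@B0, f@B1}
  B1: | IN={a@B2, b@B2, c@B0, f@B1} | OUT={a@B2, b@B2, c@B0, f@B1}
  B2: | IN={a@B2, b@B2, c@B0, f@B1} | OUT={a@B2, b@B2, c@B2, f@B1}
  B3: | IN={a@B2, b@B2, c@B2, f@B1} | OUT={a@B2, b@B3, c@B3, f@B1}
  B4: | IN={a@B2, b@B3, c@B3, f@B1} | OUT={a@B2, b@B3, c@B4, e@B4, f@B1}
  B5: | IN={a@B2, a@B7, b@B3, b@B6, c@B3, c@B4, c@B5, e@B4, f@B1, f@B5} | OUT={a@B2, a@B7, b@B5, c@B5, e@B4, f@B5}
  B6: | IN={a@B2, a@B7, b@B3, b@B5, c@B3, c@B5, e@B4, f@B1, f@B5} | OUT={a@B2, a@B7, b@B6, c@B3, c@B5, e@B4, f@B1, f@B5}
  B7: | IN={a@B2, a@B7, b@B6, c@B3, c@B5, e@B4, f@B1, f@B5} | OUT={a@B7, b@B6, c@B3, c@B5, e@B4, f@B1, f@B5}
  B8: | IN={a@B7, b@B6, c@B3, c@B5, e@B4, f@B1, f@B5} | OUT={a@B7, b@B8, c@B3, c@B5, e@B4, f@B1, f@B5}

Merge at B2: IN[B2] = OUT[B1] = {a@B2, b@B2, c@B0, f@B1}
Applying B2's transfer function to that IN value gives OUT[B2] (row B2 above).

Answer: {a@B2, b@B2, c@B2, f@B1}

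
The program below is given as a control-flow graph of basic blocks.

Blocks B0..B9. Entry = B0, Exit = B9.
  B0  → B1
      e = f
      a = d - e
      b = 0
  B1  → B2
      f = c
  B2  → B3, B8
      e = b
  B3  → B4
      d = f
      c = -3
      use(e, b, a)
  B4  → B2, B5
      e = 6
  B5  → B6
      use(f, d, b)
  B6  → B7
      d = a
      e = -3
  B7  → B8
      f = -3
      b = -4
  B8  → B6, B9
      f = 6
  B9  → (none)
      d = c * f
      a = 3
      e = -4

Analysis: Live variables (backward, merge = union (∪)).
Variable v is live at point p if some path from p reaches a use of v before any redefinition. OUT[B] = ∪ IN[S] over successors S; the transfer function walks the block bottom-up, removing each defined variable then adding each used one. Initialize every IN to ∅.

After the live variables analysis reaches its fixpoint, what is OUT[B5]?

Fixpoint table:
  B0:   IN={c, d, f}   OUT={a, b, c}
  B1:   IN={a, b, c}   OUT={a, b, c, f}
  B2:   IN={a, b, c, f}   OUT={a, b, c, e, f}
  B3:   IN={a, b, e, f}   OUT={a, b, c, d, f}
  B4:   IN={a, b, c, d, f}   OUT={a, b, c, d, f}
  B5:   IN={a, b, c, d, f}   OUT={a, c}
  B6:   IN={a, c}   OUT={a, c}
  B7:   IN={a, c}   OUT={a, c}
  B8:   IN={a, c}   OUT={a, c, f}
  B9:   IN={c, f}   OUT={}

Merge at B5: OUT[B5] = IN[B6] = {a, c}

Answer: {a, c}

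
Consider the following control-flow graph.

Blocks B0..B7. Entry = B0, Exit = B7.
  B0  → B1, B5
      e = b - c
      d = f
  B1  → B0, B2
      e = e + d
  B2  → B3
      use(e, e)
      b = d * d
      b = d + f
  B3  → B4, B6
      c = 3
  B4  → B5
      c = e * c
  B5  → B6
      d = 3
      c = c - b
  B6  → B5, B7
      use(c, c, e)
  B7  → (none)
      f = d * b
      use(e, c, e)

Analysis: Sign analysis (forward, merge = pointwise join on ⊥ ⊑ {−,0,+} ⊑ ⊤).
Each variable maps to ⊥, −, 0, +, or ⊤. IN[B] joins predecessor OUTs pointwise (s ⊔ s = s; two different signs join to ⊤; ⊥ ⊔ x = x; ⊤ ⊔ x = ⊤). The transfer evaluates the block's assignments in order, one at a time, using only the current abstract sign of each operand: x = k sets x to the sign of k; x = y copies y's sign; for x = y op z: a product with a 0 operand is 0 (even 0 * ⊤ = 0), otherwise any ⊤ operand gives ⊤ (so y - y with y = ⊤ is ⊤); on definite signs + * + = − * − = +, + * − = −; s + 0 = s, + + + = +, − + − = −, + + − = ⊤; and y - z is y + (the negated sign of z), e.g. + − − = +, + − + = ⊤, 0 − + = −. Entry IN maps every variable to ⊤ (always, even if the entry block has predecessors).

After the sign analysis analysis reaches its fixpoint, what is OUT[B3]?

Per-block solution:
  B0:  IN=(all ⊤)  OUT=(all ⊤)
  B1:  IN=(all ⊤)  OUT=(all ⊤)
  B2:  IN=(all ⊤)  OUT=(all ⊤)
  B3:  IN=(all ⊤)  OUT={c:+; rest ⊤}
  B4:  IN={c:+; rest ⊤}  OUT=(all ⊤)
  B5:  IN=(all ⊤)  OUT={d:+; rest ⊤}
  B6:  IN=(all ⊤)  OUT=(all ⊤)
  B7:  IN=(all ⊤)  OUT=(all ⊤)

Merge at B3: IN[B3] = OUT[B2] = {a: ⊤, b: ⊤, c: ⊤, d: ⊤, e: ⊤, f: ⊤}
Applying B3's transfer function to that IN value gives OUT[B3] (row B3 above).

Answer: {a: ⊤, b: ⊤, c: +, d: ⊤, e: ⊤, f: ⊤}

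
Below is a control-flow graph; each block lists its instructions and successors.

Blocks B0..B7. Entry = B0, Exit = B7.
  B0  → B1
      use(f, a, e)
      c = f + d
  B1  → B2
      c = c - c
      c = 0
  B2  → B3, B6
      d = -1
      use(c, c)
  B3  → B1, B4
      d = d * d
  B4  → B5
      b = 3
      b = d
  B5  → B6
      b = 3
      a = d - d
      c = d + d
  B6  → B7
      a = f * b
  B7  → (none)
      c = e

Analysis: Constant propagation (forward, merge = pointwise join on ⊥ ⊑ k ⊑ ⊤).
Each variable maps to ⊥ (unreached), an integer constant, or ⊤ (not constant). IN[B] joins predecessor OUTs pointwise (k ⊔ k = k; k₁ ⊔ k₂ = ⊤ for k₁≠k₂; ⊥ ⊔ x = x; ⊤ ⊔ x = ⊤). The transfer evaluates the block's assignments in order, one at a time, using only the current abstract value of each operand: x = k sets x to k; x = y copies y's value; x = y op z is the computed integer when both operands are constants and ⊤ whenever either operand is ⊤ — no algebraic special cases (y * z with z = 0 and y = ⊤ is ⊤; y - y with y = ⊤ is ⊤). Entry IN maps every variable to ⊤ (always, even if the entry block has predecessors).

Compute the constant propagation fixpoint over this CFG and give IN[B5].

Answer: {a: ⊤, b: 1, c: 0, d: 1, e: ⊤, f: ⊤}

Derivation:
Converged values:
  B0: | IN=(all ⊤) | OUT=(all ⊤)
  B1: | IN=(all ⊤) | OUT={c:0; rest ⊤}
  B2: | IN={c:0; rest ⊤} | OUT={c:0, d:-1; rest ⊤}
  B3: | IN={c:0, d:-1; rest ⊤} | OUT={c:0, d:1; rest ⊤}
  B4: | IN={c:0, d:1; rest ⊤} | OUT={b:1, c:0, d:1; rest ⊤}
  B5: | IN={b:1, c:0, d:1; rest ⊤} | OUT={a:0, b:3, c:2, d:1; rest ⊤}
  B6: | IN=(all ⊤) | OUT=(all ⊤)
  B7: | IN=(all ⊤) | OUT=(all ⊤)

Merge at B5: IN[B5] = OUT[B4] = {a: ⊤, b: 1, c: 0, d: 1, e: ⊤, f: ⊤}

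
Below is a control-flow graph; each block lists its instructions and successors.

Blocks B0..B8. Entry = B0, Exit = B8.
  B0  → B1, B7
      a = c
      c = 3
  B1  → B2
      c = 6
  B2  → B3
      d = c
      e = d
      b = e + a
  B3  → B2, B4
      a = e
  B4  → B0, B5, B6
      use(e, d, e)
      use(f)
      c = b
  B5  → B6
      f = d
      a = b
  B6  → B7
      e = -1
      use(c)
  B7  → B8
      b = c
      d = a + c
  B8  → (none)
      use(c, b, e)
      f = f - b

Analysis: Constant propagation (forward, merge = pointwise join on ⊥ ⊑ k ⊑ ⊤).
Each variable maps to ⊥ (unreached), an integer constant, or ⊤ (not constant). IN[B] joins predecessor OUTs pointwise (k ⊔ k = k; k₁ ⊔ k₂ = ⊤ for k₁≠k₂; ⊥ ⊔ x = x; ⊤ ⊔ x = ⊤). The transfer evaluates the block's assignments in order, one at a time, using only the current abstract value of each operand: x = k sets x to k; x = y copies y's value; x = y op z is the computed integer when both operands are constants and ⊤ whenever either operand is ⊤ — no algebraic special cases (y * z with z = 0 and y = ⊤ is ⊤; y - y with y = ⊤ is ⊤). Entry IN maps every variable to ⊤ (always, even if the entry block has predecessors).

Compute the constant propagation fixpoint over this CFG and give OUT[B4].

Answer: {a: 6, b: ⊤, c: ⊤, d: 6, e: 6, f: ⊤}

Working:
Fixpoint table:
  B0:  IN=(all ⊤)  OUT={c:3; rest ⊤}
  B1:  IN={c:3; rest ⊤}  OUT={c:6; rest ⊤}
  B2:  IN={c:6; rest ⊤}  OUT={c:6, d:6, e:6; rest ⊤}
  B3:  IN={c:6, d:6, e:6; rest ⊤}  OUT={a:6, c:6, d:6, e:6; rest ⊤}
  B4:  IN={a:6, c:6, d:6, e:6; rest ⊤}  OUT={a:6, d:6, e:6; rest ⊤}
  B5:  IN={a:6, d:6, e:6; rest ⊤}  OUT={d:6, e:6, f:6; rest ⊤}
  B6:  IN={d:6, e:6; rest ⊤}  OUT={d:6, e:-1; rest ⊤}
  B7:  IN=(all ⊤)  OUT=(all ⊤)
  B8:  IN=(all ⊤)  OUT=(all ⊤)

Merge at B4: IN[B4] = OUT[B3] = {a: 6, b: ⊤, c: 6, d: 6, e: 6, f: ⊤}
Applying B4's transfer function to that IN value gives OUT[B4] (row B4 above).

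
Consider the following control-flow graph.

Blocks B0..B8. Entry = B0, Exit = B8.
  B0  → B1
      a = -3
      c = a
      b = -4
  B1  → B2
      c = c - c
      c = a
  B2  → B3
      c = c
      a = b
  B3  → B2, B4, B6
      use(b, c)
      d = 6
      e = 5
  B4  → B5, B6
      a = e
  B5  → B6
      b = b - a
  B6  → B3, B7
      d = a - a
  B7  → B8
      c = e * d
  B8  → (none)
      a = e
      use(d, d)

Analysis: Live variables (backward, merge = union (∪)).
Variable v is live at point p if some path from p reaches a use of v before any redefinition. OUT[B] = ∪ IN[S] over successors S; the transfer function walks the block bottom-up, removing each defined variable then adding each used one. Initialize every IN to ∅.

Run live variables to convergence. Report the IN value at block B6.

Per-block solution:
  B0: | IN={} | OUT={a, b, c}
  B1: | IN={a, b, c} | OUT={b, c}
  B2: | IN={b, c} | OUT={a, b, c}
  B3: | IN={a, b, c} | OUT={a, b, c, e}
  B4: | IN={b, c, e} | OUT={a, b, c, e}
  B5: | IN={a, b, c, e} | OUT={a, b, c, e}
  B6: | IN={a, b, c, e} | OUT={a, b, c, d, e}
  B7: | IN={d, e} | OUT={d, e}
  B8: | IN={d, e} | OUT={}

Merge at B6: OUT[B6] = IN[B3] ⊔ IN[B7] = {a, b, c, d, e}
Applying B6's transfer function to that OUT value gives IN[B6] (row B6 above).

Answer: {a, b, c, e}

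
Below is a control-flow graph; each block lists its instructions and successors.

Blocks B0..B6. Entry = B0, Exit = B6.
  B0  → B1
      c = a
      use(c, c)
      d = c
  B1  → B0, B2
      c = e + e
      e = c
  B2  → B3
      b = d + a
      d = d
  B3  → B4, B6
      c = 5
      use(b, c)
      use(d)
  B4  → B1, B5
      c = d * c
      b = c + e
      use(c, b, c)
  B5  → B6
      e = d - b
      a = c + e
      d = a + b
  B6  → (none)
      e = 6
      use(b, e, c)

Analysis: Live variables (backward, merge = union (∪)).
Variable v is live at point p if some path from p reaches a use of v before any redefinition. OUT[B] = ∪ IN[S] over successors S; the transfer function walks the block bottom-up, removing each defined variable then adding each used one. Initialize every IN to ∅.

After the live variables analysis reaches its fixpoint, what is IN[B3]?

Per-block solution:
  B0: | IN={a, e} | OUT={a, d, e}
  B1: | IN={a, d, e} | OUT={a, d, e}
  B2: | IN={a, d, e} | OUT={a, b, d, e}
  B3: | IN={a, b, d, e} | OUT={a, b, c, d, e}
  B4: | IN={a, c, d, e} | OUT={a, b, c, d, e}
  B5: | IN={b, c, d} | OUT={b, c}
  B6: | IN={b, c} | OUT={}

Merge at B3: OUT[B3] = IN[B4] ⊔ IN[B6] = {a, b, c, d, e}
Applying B3's transfer function to that OUT value gives IN[B3] (row B3 above).

Answer: {a, b, d, e}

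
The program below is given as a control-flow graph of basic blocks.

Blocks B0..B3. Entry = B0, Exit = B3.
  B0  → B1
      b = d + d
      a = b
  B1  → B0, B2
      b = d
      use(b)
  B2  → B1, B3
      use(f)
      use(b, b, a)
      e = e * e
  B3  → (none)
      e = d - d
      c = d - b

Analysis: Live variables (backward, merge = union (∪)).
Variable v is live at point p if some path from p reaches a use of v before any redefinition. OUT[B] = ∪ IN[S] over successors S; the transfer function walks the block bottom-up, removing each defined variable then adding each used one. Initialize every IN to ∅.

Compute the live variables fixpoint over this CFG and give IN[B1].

Fixpoint table:
  B0:  IN={d, e, f}  OUT={a, d, e, f}
  B1:  IN={a, d, e, f}  OUT={a, b, d, e, f}
  B2:  IN={a, b, d, e, f}  OUT={a, b, d, e, f}
  B3:  IN={b, d}  OUT={}

Merge at B1: OUT[B1] = IN[B0] ⊔ IN[B2] = {a, b, d, e, f}
Applying B1's transfer function to that OUT value gives IN[B1] (row B1 above).

Answer: {a, d, e, f}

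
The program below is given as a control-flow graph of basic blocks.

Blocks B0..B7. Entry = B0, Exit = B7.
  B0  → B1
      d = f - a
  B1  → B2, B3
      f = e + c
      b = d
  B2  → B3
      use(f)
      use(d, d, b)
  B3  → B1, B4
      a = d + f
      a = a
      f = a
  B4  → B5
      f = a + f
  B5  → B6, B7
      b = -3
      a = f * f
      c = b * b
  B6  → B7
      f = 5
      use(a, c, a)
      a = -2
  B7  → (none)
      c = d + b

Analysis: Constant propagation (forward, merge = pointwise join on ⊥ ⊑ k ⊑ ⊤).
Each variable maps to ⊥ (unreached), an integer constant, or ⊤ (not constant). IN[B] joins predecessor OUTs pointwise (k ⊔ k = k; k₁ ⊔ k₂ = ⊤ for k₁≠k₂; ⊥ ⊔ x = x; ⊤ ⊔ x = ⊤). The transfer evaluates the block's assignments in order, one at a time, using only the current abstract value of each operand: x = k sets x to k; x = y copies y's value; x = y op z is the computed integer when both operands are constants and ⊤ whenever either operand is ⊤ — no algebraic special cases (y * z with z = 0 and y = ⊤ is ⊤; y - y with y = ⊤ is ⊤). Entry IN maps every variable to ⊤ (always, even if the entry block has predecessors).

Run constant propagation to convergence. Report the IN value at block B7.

Fixpoint table:
  B0: | IN=(all ⊤) | OUT=(all ⊤)
  B1: | IN=(all ⊤) | OUT=(all ⊤)
  B2: | IN=(all ⊤) | OUT=(all ⊤)
  B3: | IN=(all ⊤) | OUT=(all ⊤)
  B4: | IN=(all ⊤) | OUT=(all ⊤)
  B5: | IN=(all ⊤) | OUT={b:-3, c:9; rest ⊤}
  B6: | IN={b:-3, c:9; rest ⊤} | OUT={a:-2, b:-3, c:9, f:5; rest ⊤}
  B7: | IN={b:-3, c:9; rest ⊤} | OUT={b:-3; rest ⊤}

Merge at B7: IN[B7] = OUT[B5] ⊔ OUT[B6] = {a: ⊤, b: -3, c: 9, d: ⊤, e: ⊤, f: ⊤}

Answer: {a: ⊤, b: -3, c: 9, d: ⊤, e: ⊤, f: ⊤}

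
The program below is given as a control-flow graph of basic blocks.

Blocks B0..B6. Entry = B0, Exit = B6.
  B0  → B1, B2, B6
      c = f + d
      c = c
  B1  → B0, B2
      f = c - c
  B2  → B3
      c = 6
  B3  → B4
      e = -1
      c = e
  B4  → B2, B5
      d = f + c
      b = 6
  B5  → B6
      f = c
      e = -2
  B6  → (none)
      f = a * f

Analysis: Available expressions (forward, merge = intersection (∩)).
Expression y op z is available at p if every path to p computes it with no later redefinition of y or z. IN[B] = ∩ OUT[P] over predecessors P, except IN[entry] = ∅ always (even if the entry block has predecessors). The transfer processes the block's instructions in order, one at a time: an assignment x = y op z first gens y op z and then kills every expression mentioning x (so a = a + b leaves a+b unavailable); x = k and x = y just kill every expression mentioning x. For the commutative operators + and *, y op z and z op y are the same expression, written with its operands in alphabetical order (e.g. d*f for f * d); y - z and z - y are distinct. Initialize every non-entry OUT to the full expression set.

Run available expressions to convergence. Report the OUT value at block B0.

Answer: {d+f}

Derivation:
Per-block solution:
  B0: | IN={} | OUT={d+f}
  B1: | IN={d+f} | OUT={c-c}
  B2: | IN={} | OUT={}
  B3: | IN={} | OUT={}
  B4: | IN={} | OUT={c+f}
  B5: | IN={c+f} | OUT={}
  B6: | IN={} | OUT={}

Merge at B0 (entry node, so the boundary value {} is joined with the incoming edge(s)): IN[B0] = {} ∩ OUT[B1] = {}
Applying B0's transfer function to that IN value gives OUT[B0] (row B0 above).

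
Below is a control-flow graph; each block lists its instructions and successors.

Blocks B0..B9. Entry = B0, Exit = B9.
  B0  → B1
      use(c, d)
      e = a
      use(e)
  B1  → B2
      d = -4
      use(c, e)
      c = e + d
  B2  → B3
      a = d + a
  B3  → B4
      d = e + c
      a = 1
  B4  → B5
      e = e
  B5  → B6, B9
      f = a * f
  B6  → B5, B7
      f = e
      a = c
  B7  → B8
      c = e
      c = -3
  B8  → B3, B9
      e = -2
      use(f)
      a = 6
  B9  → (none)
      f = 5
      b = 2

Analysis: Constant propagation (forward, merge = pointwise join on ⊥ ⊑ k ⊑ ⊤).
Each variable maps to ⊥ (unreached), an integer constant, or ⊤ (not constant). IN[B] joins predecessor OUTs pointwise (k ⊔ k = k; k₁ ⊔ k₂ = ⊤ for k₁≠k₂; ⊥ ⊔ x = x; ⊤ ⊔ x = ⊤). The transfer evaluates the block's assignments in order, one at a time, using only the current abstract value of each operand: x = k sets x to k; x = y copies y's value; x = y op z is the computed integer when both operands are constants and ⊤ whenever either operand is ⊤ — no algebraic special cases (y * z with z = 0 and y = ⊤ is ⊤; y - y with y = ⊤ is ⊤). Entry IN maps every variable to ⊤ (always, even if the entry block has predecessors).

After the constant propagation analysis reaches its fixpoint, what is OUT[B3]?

Converged values:
  B0:   IN=(all ⊤)   OUT=(all ⊤)
  B1:   IN=(all ⊤)   OUT={d:-4; rest ⊤}
  B2:   IN={d:-4; rest ⊤}   OUT={d:-4; rest ⊤}
  B3:   IN=(all ⊤)   OUT={a:1; rest ⊤}
  B4:   IN={a:1; rest ⊤}   OUT={a:1; rest ⊤}
  B5:   IN=(all ⊤)   OUT=(all ⊤)
  B6:   IN=(all ⊤)   OUT=(all ⊤)
  B7:   IN=(all ⊤)   OUT={c:-3; rest ⊤}
  B8:   IN={c:-3; rest ⊤}   OUT={a:6, c:-3, e:-2; rest ⊤}
  B9:   IN=(all ⊤)   OUT={b:2, f:5; rest ⊤}

Merge at B3: IN[B3] = OUT[B2] ⊔ OUT[B8] = {a: ⊤, b: ⊤, c: ⊤, d: ⊤, e: ⊤, f: ⊤}
Applying B3's transfer function to that IN value gives OUT[B3] (row B3 above).

Answer: {a: 1, b: ⊤, c: ⊤, d: ⊤, e: ⊤, f: ⊤}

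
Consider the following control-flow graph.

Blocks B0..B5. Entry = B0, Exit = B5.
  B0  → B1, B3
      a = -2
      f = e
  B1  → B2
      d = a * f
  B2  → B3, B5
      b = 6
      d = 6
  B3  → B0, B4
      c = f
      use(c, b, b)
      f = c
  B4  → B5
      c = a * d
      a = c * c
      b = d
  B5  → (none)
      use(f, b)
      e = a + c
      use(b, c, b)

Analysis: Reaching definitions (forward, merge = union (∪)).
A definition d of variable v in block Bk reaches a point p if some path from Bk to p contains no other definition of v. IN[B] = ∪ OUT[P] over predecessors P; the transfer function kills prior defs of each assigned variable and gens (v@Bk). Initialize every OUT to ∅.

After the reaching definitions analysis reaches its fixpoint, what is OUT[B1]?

Converged values:
  B0:   IN={a@B0, b@B2, c@B3, d@B2, f@B3}   OUT={a@B0, b@B2, c@B3, d@B2, f@B0}
  B1:   IN={a@B0, b@B2, c@B3, d@B2, f@B0}   OUT={a@B0, b@B2, c@B3, d@B1, f@B0}
  B2:   IN={a@B0, b@B2, c@B3, d@B1, f@B0}   OUT={a@B0, b@B2, c@B3, d@B2, f@B0}
  B3:   IN={a@B0, b@B2, c@B3, d@B2, f@B0}   OUT={a@B0, b@B2, c@B3, d@B2, f@B3}
  B4:   IN={a@B0, b@B2, c@B3, d@B2, f@B3}   OUT={a@B4, b@B4, c@B4, d@B2, f@B3}
  B5:   IN={a@B0, a@B4, b@B2, b@B4, c@B3, c@B4, d@B2, f@B0, f@B3}   OUT={a@B0, a@B4, b@B2, b@B4, c@B3, c@B4, d@B2, e@B5, f@B0, f@B3}

Merge at B1: IN[B1] = OUT[B0] = {a@B0, b@B2, c@B3, d@B2, f@B0}
Applying B1's transfer function to that IN value gives OUT[B1] (row B1 above).

Answer: {a@B0, b@B2, c@B3, d@B1, f@B0}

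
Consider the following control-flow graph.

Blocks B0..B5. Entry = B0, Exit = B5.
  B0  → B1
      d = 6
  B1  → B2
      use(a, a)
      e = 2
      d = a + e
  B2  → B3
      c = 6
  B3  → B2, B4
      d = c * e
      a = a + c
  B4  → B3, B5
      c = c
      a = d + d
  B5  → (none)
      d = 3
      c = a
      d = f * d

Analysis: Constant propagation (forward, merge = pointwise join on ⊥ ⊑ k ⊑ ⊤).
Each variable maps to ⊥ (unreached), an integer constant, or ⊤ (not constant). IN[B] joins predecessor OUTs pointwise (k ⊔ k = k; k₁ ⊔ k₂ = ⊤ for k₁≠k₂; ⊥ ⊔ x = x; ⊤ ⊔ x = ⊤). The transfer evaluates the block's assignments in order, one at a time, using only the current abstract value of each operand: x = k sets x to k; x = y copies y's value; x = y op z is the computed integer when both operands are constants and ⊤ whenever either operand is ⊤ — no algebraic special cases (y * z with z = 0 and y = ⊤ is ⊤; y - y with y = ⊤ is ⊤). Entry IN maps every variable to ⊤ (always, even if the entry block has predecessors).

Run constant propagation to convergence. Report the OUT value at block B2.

Answer: {a: ⊤, b: ⊤, c: 6, d: ⊤, e: 2, f: ⊤}

Working:
Converged values:
  B0:  IN=(all ⊤)  OUT={d:6; rest ⊤}
  B1:  IN={d:6; rest ⊤}  OUT={e:2; rest ⊤}
  B2:  IN={e:2; rest ⊤}  OUT={c:6, e:2; rest ⊤}
  B3:  IN={c:6, e:2; rest ⊤}  OUT={c:6, d:12, e:2; rest ⊤}
  B4:  IN={c:6, d:12, e:2; rest ⊤}  OUT={a:24, c:6, d:12, e:2; rest ⊤}
  B5:  IN={a:24, c:6, d:12, e:2; rest ⊤}  OUT={a:24, c:24, e:2; rest ⊤}

Merge at B2: IN[B2] = OUT[B1] ⊔ OUT[B3] = {a: ⊤, b: ⊤, c: ⊤, d: ⊤, e: 2, f: ⊤}
Applying B2's transfer function to that IN value gives OUT[B2] (row B2 above).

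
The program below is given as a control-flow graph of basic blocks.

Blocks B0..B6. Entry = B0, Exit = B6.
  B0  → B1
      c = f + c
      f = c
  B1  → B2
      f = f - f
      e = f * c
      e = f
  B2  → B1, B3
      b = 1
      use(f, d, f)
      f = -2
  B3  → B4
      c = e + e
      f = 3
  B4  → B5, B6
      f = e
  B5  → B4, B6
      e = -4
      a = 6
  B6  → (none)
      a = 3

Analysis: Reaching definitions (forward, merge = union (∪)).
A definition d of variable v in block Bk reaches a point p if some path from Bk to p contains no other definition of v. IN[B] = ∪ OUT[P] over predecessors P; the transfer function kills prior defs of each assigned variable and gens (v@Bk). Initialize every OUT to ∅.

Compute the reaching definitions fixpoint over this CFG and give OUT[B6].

Answer: {a@B6, b@B2, c@B3, e@B1, e@B5, f@B4}

Trace:
Fixpoint table:
  B0:  IN={}  OUT={c@B0, f@B0}
  B1:  IN={b@B2, c@B0, e@B1, f@B0, f@B2}  OUT={b@B2, c@B0, e@B1, f@B1}
  B2:  IN={b@B2, c@B0, e@B1, f@B1}  OUT={b@B2, c@B0, e@B1, f@B2}
  B3:  IN={b@B2, c@B0, e@B1, f@B2}  OUT={b@B2, c@B3, e@B1, f@B3}
  B4:  IN={a@B5, b@B2, c@B3, e@B1, e@B5, f@B3, f@B4}  OUT={a@B5, b@B2, c@B3, e@B1, e@B5, f@B4}
  B5:  IN={a@B5, b@B2, c@B3, e@B1, e@B5, f@B4}  OUT={a@B5, b@B2, c@B3, e@B5, f@B4}
  B6:  IN={a@B5, b@B2, c@B3, e@B1, e@B5, f@B4}  OUT={a@B6, b@B2, c@B3, e@B1, e@B5, f@B4}

Merge at B6: IN[B6] = OUT[B4] ⊔ OUT[B5] = {a@B5, b@B2, c@B3, e@B1, e@B5, f@B4}
Applying B6's transfer function to that IN value gives OUT[B6] (row B6 above).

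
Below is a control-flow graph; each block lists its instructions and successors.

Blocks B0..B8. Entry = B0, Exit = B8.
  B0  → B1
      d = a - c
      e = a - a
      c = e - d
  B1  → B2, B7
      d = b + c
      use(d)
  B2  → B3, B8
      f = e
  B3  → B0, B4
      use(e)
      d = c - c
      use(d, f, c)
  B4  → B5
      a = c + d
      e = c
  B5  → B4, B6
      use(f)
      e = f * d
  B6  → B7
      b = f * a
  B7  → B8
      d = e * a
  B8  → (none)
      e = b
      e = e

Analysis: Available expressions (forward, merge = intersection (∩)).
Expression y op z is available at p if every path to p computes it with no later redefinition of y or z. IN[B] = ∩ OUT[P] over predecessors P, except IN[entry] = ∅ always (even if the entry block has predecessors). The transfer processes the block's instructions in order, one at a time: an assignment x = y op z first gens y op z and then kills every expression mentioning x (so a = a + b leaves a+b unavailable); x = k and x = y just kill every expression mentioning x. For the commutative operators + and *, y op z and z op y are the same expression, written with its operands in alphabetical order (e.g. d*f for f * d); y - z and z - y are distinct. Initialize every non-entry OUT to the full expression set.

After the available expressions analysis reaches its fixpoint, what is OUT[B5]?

Answer: {b+c, c+d, c-c, d*f}

Derivation:
Fixpoint table:
  B0:  IN={}  OUT={a-a, e-d}
  B1:  IN={a-a, e-d}  OUT={a-a, b+c}
  B2:  IN={a-a, b+c}  OUT={a-a, b+c}
  B3:  IN={a-a, b+c}  OUT={a-a, b+c, c-c}
  B4:  IN={b+c, c-c}  OUT={b+c, c+d, c-c}
  B5:  IN={b+c, c+d, c-c}  OUT={b+c, c+d, c-c, d*f}
  B6:  IN={b+c, c+d, c-c, d*f}  OUT={a*f, c+d, c-c, d*f}
  B7:  IN={}  OUT={a*e}
  B8:  IN={}  OUT={}

Merge at B5: IN[B5] = OUT[B4] = {b+c, c+d, c-c}
Applying B5's transfer function to that IN value gives OUT[B5] (row B5 above).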